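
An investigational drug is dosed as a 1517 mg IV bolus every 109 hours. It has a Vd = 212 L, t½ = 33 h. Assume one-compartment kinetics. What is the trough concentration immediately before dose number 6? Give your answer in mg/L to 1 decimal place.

f = (1/2)^(τ/t½) = (1/2)^(109/33) ≈ 0.1013.
C₀ = D/Vd = 1517/212 ≈ 7.156 mg/L.
Before the 6th dose, 5 doses have been given. Superposition: Cmin = C₀·(f + f² + … + f^5).
≈ 7.156 × (0.1013 + 0.0103 + 0.0010 + 0.0001 + 0.0000) ≈ 7.156 × 0.1127 ≈ 0.806 mg/L.

0.8 mg/L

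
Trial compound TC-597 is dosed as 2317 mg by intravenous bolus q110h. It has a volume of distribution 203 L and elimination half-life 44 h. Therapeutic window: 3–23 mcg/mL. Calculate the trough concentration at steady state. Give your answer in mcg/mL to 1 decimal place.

2.5 mcg/mL

k = ln2/t½ = ln2/44 ≈ 0.015753 h⁻¹; fraction remaining f = e^(−kτ) = e^(−0.015753×110) ≈ 0.1768.
At steady state, accumulation factor R = 1/(1 − e^(−kτ)) ≈ 1.2148.
Single-dose peak C₀ = D/Vd = 2317/203 ≈ 11.414 mcg/mL.
Cmax,ss = C₀/(1 − f) ≈ 11.414/0.8232 ≈ 13.865 mcg/mL.
One interval later, Cmin,ss = Cmax,ss·e^(−kτ) ≈ 13.865 × 0.1768 ≈ 2.451 mcg/mL.
Trough 2.5 mcg/mL vs MEC 3 mcg/mL: subtherapeutic.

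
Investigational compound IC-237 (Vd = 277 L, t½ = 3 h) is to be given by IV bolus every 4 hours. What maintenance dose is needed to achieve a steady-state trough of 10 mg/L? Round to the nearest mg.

4210 mg

τ/t½ = 4/3 ≈ 1.3333, so f = (1/2)^(4/3) ≈ 0.396850.
Cmin,ss = (D/Vd)·f/(1−f), so D = Cmin,ss·Vd·(1−f)/f.
D = 10 × 277 × (1−f)/f ≈ 10 × 277 × 1.51984 ≈ 4209.96 mg.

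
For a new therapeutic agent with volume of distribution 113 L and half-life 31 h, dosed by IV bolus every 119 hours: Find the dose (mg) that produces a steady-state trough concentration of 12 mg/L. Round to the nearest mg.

τ/t½ = 119/31 ≈ 3.8387, so f = (1/2)^(119/31) ≈ 0.069893.
Cmin,ss = (D/Vd)·f/(1−f), so D = Cmin,ss·Vd·(1−f)/f.
D = 12 × 113 × (1−f)/f ≈ 12 × 113 × 13.30758 ≈ 18045.08 mg.

18045 mg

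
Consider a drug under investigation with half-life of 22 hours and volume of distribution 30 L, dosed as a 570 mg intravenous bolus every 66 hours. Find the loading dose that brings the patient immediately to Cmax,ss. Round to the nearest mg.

f = (1/2)^(66/22) ≈ 0.125000; accumulation ratio R = 1/(1−f) ≈ 1.14286.
Loading dose to hit Cmax,ss on first dose: D_load = D_maint·R ≈ 570 × 1.14286 ≈ 651.43 mg.

651 mg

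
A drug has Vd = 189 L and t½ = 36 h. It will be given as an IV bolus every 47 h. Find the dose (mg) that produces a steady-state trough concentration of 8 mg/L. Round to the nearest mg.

2225 mg

τ/t½ = 47/36 ≈ 1.3056, so f = (1/2)^(47/36) ≈ 0.404565.
Cmin,ss = (D/Vd)·f/(1−f), so D = Cmin,ss·Vd·(1−f)/f.
D = 8 × 189 × (1−f)/f ≈ 8 × 189 × 1.47179 ≈ 2225.35 mg.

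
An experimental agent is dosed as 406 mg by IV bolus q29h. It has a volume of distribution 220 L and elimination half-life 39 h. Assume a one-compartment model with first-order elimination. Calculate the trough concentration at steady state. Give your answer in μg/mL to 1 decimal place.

2.7 μg/mL

k = ln2/t½ = ln2/39 ≈ 0.017773 h⁻¹; fraction remaining f = e^(−kτ) = e^(−0.017773×29) ≈ 0.5973.
Each bolus raises the concentration by D/Vd = 406/220 ≈ 1.845 μg/mL.
Steady-state trough Cmin,ss = C₀·f/(1−f) ≈ 1.845 × 0.5973/0.4027 ≈ 2.737 μg/mL.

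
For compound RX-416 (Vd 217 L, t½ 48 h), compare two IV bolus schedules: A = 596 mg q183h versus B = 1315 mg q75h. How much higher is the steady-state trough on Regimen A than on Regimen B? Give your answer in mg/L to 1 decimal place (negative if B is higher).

-2.9 mg/L

Regimen A: f = (1/2)^(183/48) ≈ 0.0712; Cmin,ss = (596/217)·f/(1−f) ≈ 0.211 mg/L.
Regimen B: f = (1/2)^(75/48) ≈ 0.3386; Cmin,ss = (1315/217)·f/(1−f) ≈ 3.102 mg/L.
Difference ≈ 0.211 − 3.102 ≈ -2.891 mg/L.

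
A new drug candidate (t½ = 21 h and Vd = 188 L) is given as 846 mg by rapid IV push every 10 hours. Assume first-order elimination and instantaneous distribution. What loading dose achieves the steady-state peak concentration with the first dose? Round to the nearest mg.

3009 mg

f = (1/2)^(10/21) ≈ 0.718873; accumulation ratio R = 1/(1−f) ≈ 3.55711.
Loading dose to hit Cmax,ss on first dose: D_load = D_maint·R ≈ 846 × 3.55711 ≈ 3009.32 mg.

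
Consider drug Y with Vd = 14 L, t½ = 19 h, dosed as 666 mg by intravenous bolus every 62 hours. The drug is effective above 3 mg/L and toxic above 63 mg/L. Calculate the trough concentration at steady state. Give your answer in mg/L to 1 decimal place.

5.5 mg/L

τ/t½ = 62/19 ≈ 3.2632, so fraction remaining f = (1/2)^(62/19) ≈ 0.1042.
Single-dose peak C₀ = D/Vd = 666/14 ≈ 47.571 mg/L.
Steady-state trough Cmin,ss = C₀·f/(1−f) ≈ 47.571 × 0.1042/0.8958 ≈ 5.533 mg/L.
Trough 5.5 mg/L vs MEC 3 mg/L: adequate.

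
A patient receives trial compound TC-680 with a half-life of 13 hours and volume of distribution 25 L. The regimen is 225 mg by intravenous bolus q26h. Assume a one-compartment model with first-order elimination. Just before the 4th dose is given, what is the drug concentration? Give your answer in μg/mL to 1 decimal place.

f = (1/2)^(τ/t½) = (1/2)^(26/13) ≈ 0.2500.
C₀ = D/Vd = 225/25 ≈ 9.000 μg/mL.
Before the 4th dose, 3 doses have been given. Superposition: Cmin = C₀·(f + f² + … + f^3).
≈ 9.000 × (0.2500 + 0.0625 + 0.0156) ≈ 9.000 × 0.3281 ≈ 2.953 μg/mL.

3.0 μg/mL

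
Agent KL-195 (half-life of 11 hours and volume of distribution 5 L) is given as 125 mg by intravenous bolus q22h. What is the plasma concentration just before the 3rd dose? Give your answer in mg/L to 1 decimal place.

7.8 mg/L

f = (1/2)^(τ/t½) = (1/2)^(22/11) ≈ 0.2500.
C₀ = D/Vd = 125/5 ≈ 25.000 mg/L.
Before the 3rd dose, 2 doses have been given. Superposition: Cmin = C₀·(f + f²).
≈ 25.000 × (0.2500 + 0.0625) ≈ 25.000 × 0.3125 ≈ 7.812 mg/L.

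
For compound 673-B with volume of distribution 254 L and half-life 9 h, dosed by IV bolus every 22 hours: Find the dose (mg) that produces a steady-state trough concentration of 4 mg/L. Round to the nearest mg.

τ/t½ = 22/9 ≈ 2.4444, so f = (1/2)^(22/9) ≈ 0.183717.
Cmin,ss = (D/Vd)·f/(1−f), so D = Cmin,ss·Vd·(1−f)/f.
D = 4 × 254 × (1−f)/f ≈ 4 × 254 × 4.44315 ≈ 4514.24 mg.

4514 mg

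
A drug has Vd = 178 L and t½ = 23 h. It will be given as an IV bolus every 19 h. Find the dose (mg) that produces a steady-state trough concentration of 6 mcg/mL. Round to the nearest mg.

825 mg

τ/t½ = 19/23 ≈ 0.82609, so f = (1/2)^(19/23) ≈ 0.564057.
Cmin,ss = (D/Vd)·f/(1−f), so D = Cmin,ss·Vd·(1−f)/f.
D = 6 × 178 × (1−f)/f ≈ 6 × 178 × 0.77287 ≈ 825.43 mg.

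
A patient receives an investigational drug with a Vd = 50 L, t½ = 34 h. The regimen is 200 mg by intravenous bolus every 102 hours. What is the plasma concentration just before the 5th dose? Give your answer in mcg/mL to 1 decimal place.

f = (1/2)^(τ/t½) = (1/2)^(102/34) ≈ 0.1250.
C₀ = D/Vd = 200/50 ≈ 4.000 mcg/mL.
Before the 5th dose, 4 doses have been given. Superposition: Cmin = C₀·(f + f² + … + f^4).
≈ 4.000 × (0.1250 + 0.0156 + 0.0020 + 0.0002) ≈ 4.000 × 0.1428 ≈ 0.571 mcg/mL.

0.6 mcg/mL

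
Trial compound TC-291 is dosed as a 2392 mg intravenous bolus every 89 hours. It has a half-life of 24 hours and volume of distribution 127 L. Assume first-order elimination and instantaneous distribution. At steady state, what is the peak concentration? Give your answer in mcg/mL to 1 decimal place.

20.4 mcg/mL

k = ln2/t½ = ln2/24 ≈ 0.028881 h⁻¹; fraction remaining f = e^(−kτ) = e^(−0.028881×89) ≈ 0.0765.
Accumulation ratio R = 1/(1 − f) ≈ 1/0.9235 ≈ 1.0828.
Each bolus raises the concentration by D/Vd = 2392/127 ≈ 18.835 mcg/mL.
Steady-state peak Cmax,ss = C₀·R ≈ 18.835 × 1.0828 ≈ 20.395 mcg/mL.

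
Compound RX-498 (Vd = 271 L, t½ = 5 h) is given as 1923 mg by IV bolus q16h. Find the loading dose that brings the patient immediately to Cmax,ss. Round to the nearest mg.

2158 mg

f = (1/2)^(16/5) ≈ 0.108819; accumulation ratio R = 1/(1−f) ≈ 1.12211.
Loading dose to hit Cmax,ss on first dose: D_load = D_maint·R ≈ 1923 × 1.12211 ≈ 2157.82 mg.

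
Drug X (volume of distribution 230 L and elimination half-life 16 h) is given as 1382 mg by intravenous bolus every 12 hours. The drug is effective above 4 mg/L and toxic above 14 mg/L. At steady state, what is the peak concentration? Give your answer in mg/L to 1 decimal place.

Over one 12-h interval, 12/16 ≈ 0.75 half-lives elapse, leaving f ≈ 0.5946 of each dose.
Accumulation ratio R = 1/(1 − f) ≈ 1/0.4054 ≈ 2.4667.
Single-dose peak C₀ = D/Vd = 1382/230 ≈ 6.009 mg/L.
Steady-state peak Cmax,ss = C₀·R ≈ 6.009 × 2.4667 ≈ 14.822 mg/L.
Peak 14.8 mg/L vs MTC 14 mg/L: exceeds toxic threshold.

14.8 mg/L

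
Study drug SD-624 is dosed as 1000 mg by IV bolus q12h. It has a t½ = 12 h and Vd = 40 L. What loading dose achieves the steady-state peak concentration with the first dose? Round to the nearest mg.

2000 mg

f = (1/2)^(12/12) ≈ 0.500000; accumulation ratio R = 1/(1−f) ≈ 2.00000.
Loading dose to hit Cmax,ss on first dose: D_load = D_maint·R ≈ 1000 × 2.00000 ≈ 2000.00 mg.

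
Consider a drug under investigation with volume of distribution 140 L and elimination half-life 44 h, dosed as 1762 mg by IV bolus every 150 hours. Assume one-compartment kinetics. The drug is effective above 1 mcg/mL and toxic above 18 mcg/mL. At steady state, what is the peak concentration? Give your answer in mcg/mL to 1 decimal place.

τ/t½ = 150/44 ≈ 3.4091, so fraction remaining f = (1/2)^(150/44) ≈ 0.0941.
Accumulation ratio R = 1/(1 − f) ≈ 1/0.9059 ≈ 1.1039.
Each bolus raises the concentration by D/Vd = 1762/140 ≈ 12.586 mcg/mL.
Steady-state peak Cmax,ss = C₀·R ≈ 12.586 × 1.1039 ≈ 13.894 mcg/mL.
Peak 13.9 mcg/mL vs MTC 18 mcg/mL: below toxic threshold.

13.9 mcg/mL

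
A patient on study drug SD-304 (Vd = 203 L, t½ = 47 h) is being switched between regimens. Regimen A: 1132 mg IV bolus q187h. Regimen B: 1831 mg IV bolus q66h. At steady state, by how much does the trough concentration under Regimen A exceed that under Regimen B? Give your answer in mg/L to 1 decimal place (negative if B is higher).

-5.1 mg/L

Regimen A: f = (1/2)^(187/47) ≈ 0.0634; Cmin,ss = (1132/203)·f/(1−f) ≈ 0.377 mg/L.
Regimen B: f = (1/2)^(66/47) ≈ 0.3778; Cmin,ss = (1831/203)·f/(1−f) ≈ 5.477 mg/L.
Difference ≈ 0.377 − 5.477 ≈ -5.100 mg/L.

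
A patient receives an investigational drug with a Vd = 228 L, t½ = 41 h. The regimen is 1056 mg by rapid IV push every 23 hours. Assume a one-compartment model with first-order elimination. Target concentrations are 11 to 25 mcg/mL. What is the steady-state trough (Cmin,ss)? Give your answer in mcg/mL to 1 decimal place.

9.7 mcg/mL

Over one 23-h interval, 23/41 ≈ 0.56098 half-lives elapse, leaving f ≈ 0.6778 of each dose.
Accumulation ratio R = 1/(1 − f) ≈ 1/0.3222 ≈ 3.1037.
Single-dose peak C₀ = D/Vd = 1056/228 ≈ 4.632 mcg/mL.
Cmax,ss = C₀/(1 − f) ≈ 4.632/0.3222 ≈ 14.376 mcg/mL.
One interval later, Cmin,ss = Cmax,ss·e^(−kτ) ≈ 14.376 × 0.6778 ≈ 9.744 mcg/mL.
Trough 9.7 mcg/mL vs MEC 11 mcg/mL: subtherapeutic.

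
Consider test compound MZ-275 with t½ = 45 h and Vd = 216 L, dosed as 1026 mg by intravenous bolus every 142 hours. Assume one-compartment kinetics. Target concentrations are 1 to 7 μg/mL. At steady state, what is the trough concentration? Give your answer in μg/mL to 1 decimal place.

0.6 μg/mL

k = ln2/t½ = ln2/45 ≈ 0.015403 h⁻¹; fraction remaining f = e^(−kτ) = e^(−0.015403×142) ≈ 0.1122.
Each bolus raises the concentration by D/Vd = 1026/216 ≈ 4.750 μg/mL.
Steady-state trough Cmin,ss = C₀·f/(1−f) ≈ 4.750 × 0.1122/0.8878 ≈ 0.600 μg/mL.
Trough 0.6 μg/mL vs MEC 1 μg/mL: subtherapeutic.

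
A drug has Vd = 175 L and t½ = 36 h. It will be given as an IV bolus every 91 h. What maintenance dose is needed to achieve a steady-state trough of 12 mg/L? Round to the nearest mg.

τ/t½ = 91/36 ≈ 2.5278, so f = (1/2)^(91/36) ≈ 0.173406.
Cmin,ss = (D/Vd)·f/(1−f), so D = Cmin,ss·Vd·(1−f)/f.
D = 12 × 175 × (1−f)/f ≈ 12 × 175 × 4.76681 ≈ 10010.30 mg.

10010 mg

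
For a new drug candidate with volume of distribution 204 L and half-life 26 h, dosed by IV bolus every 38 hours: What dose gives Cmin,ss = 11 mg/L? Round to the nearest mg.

3936 mg

τ/t½ = 38/26 ≈ 1.4615, so f = (1/2)^(38/26) ≈ 0.363106.
Cmin,ss = (D/Vd)·f/(1−f), so D = Cmin,ss·Vd·(1−f)/f.
D = 11 × 204 × (1−f)/f ≈ 11 × 204 × 1.75402 ≈ 3936.02 mg.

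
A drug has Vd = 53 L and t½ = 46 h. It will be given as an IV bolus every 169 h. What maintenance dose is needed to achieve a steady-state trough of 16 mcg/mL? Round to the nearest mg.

9975 mg

τ/t½ = 169/46 ≈ 3.6739, so f = (1/2)^(169/46) ≈ 0.078351.
Cmin,ss = (D/Vd)·f/(1−f), so D = Cmin,ss·Vd·(1−f)/f.
D = 16 × 53 × (1−f)/f ≈ 16 × 53 × 11.76308 ≈ 9975.09 mg.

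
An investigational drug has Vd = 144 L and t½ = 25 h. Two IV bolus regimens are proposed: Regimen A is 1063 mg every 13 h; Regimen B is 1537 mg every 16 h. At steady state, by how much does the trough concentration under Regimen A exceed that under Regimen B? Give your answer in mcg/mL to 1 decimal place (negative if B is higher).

-2.1 mcg/mL

Regimen A: f = (1/2)^(13/25) ≈ 0.6974; Cmin,ss = (1063/144)·f/(1−f) ≈ 17.013 mcg/mL.
Regimen B: f = (1/2)^(16/25) ≈ 0.6417; Cmin,ss = (1537/144)·f/(1−f) ≈ 19.116 mcg/mL.
Difference ≈ 17.013 − 19.116 ≈ -2.103 mcg/mL.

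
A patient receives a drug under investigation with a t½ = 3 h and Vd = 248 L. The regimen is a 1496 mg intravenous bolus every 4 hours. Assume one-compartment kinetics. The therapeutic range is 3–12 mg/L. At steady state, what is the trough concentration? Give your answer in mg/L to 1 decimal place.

Over one 4-h interval, 4/3 ≈ 1.3333 half-lives elapse, leaving f ≈ 0.3969 of each dose.
Accumulation ratio R = 1/(1 − f) ≈ 1/0.6031 ≈ 1.6581.
Each bolus raises the concentration by D/Vd = 1496/248 ≈ 6.032 mg/L.
Cmax,ss = C₀/(1 − f) ≈ 6.032/0.6031 ≈ 10.002 mg/L.
One interval later, Cmin,ss = Cmax,ss·e^(−kτ) ≈ 10.002 × 0.3969 ≈ 3.970 mg/L.
Trough 4.0 mg/L vs MEC 3 mg/L: adequate.

4.0 mg/L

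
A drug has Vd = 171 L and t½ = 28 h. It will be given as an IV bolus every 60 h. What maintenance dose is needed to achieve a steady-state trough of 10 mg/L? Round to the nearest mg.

5842 mg

τ/t½ = 60/28 ≈ 2.1429, so f = (1/2)^(60/28) ≈ 0.226431.
Cmin,ss = (D/Vd)·f/(1−f), so D = Cmin,ss·Vd·(1−f)/f.
D = 10 × 171 × (1−f)/f ≈ 10 × 171 × 3.41636 ≈ 5841.98 mg.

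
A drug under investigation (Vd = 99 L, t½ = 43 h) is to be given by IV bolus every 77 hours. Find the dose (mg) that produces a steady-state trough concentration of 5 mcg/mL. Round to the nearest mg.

1218 mg

τ/t½ = 77/43 ≈ 1.7907, so f = (1/2)^(77/43) ≈ 0.289032.
Cmin,ss = (D/Vd)·f/(1−f), so D = Cmin,ss·Vd·(1−f)/f.
D = 5 × 99 × (1−f)/f ≈ 5 × 99 × 2.45982 ≈ 1217.61 mg.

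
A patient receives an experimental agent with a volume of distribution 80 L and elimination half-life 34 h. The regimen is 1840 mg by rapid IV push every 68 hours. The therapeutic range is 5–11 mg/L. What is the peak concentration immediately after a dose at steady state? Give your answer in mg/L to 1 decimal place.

30.7 mg/L

The dosing interval is 2 half-lives, so f = 2^(−2) = 0.25.
Accumulation ratio R = 1/(1 − f) = 1/0.75 = 4/3.
Single-dose peak C₀ = D/Vd = 1840/80 = 23 mg/L.
Steady-state peak Cmax,ss = C₀·R = 23 × 4/3 ≈ 30.667 mg/L.
Peak 30.7 mg/L vs MTC 11 mg/L: exceeds toxic threshold.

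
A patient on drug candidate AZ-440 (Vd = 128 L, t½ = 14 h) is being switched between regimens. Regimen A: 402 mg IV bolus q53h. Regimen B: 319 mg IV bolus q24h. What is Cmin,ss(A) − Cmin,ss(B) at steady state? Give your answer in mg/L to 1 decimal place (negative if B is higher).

-0.8 mg/L

Regimen A: f = (1/2)^(53/14) ≈ 0.0725; Cmin,ss = (402/128)·f/(1−f) ≈ 0.245 mg/L.
Regimen B: f = (1/2)^(24/14) ≈ 0.3048; Cmin,ss = (319/128)·f/(1−f) ≈ 1.093 mg/L.
Difference ≈ 0.245 − 1.093 ≈ -0.848 mg/L.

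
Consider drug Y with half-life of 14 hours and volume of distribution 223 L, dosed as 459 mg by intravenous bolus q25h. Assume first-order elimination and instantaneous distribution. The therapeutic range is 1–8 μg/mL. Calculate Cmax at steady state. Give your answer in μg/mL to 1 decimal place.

Over one 25-h interval, 25/14 ≈ 1.7857 half-lives elapse, leaving f ≈ 0.2900 of each dose.
At steady state, accumulation factor R = 1/(1 − e^(−kτ)) ≈ 1.4085.
Single-dose peak C₀ = D/Vd = 459/223 ≈ 2.058 μg/mL.
Steady-state peak Cmax,ss = C₀·R ≈ 2.058 × 1.4085 ≈ 2.899 μg/mL.
Peak 2.9 μg/mL vs MTC 8 μg/mL: below toxic threshold.

2.9 μg/mL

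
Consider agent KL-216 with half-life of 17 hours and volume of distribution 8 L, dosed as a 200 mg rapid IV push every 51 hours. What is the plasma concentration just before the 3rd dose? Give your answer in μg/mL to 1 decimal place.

3.5 μg/mL

f = (1/2)^(τ/t½) = (1/2)^(51/17) ≈ 0.1250.
C₀ = D/Vd = 200/8 ≈ 25.000 μg/mL.
Before the 3rd dose, 2 doses have been given. Superposition: Cmin = C₀·(f + f²).
≈ 25.000 × (0.1250 + 0.0156) ≈ 25.000 × 0.1406 ≈ 3.515 μg/mL.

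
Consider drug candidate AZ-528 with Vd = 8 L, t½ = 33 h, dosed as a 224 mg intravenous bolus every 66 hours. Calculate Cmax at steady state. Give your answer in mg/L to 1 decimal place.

37.3 mg/L

τ = 66 h = 2 half-lives, so f = (1/2)^2 = 0.25.
Accumulation ratio R = 1/(1 − f) = 1/0.75 = 4/3.
Single-dose peak C₀ = D/Vd = 224/8 = 28 mg/L.
Steady-state peak Cmax,ss = C₀·R = 28 × 4/3 ≈ 37.333 mg/L.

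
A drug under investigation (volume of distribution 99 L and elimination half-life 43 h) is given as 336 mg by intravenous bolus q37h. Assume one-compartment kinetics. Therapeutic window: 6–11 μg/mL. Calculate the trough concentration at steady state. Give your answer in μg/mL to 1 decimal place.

4.2 μg/mL

k = ln2/t½ = ln2/43 ≈ 0.016120 h⁻¹; fraction remaining f = e^(−kτ) = e^(−0.016120×37) ≈ 0.5508.
Each bolus raises the concentration by D/Vd = 336/99 ≈ 3.394 μg/mL.
Steady-state trough Cmin,ss = C₀·f/(1−f) ≈ 3.394 × 0.5508/0.4492 ≈ 4.162 μg/mL.
Trough 4.2 μg/mL vs MEC 6 μg/mL: subtherapeutic.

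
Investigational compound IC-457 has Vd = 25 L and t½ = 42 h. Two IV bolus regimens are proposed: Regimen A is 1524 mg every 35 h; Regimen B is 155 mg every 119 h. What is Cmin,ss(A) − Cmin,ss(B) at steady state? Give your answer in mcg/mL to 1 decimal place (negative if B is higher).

77.0 mcg/mL

Regimen A: f = (1/2)^(35/42) ≈ 0.5612; Cmin,ss = (1524/25)·f/(1−f) ≈ 77.964 mcg/mL.
Regimen B: f = (1/2)^(119/42) ≈ 0.1403; Cmin,ss = (155/25)·f/(1−f) ≈ 1.012 mcg/mL.
Difference ≈ 77.964 − 1.012 ≈ 76.952 mcg/mL.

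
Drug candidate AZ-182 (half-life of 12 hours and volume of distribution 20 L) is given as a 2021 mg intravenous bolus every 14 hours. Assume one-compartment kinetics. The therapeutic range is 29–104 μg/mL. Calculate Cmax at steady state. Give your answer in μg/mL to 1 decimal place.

182.2 μg/mL

τ/t½ = 14/12 ≈ 1.1667, so fraction remaining f = (1/2)^(14/12) ≈ 0.4454.
At steady state, accumulation factor R = 1/(1 − e^(−kτ)) ≈ 1.8031.
Single-dose peak C₀ = D/Vd = 2021/20 ≈ 101.050 μg/mL.
Steady-state peak Cmax,ss = C₀·R ≈ 101.050 × 1.8031 ≈ 182.203 μg/mL.
Peak 182.2 μg/mL vs MTC 104 μg/mL: exceeds toxic threshold.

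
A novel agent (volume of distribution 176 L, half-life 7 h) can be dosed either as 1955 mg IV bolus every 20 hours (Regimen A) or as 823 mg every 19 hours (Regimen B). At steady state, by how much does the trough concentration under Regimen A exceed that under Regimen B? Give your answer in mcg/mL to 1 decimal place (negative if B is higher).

Regimen A: f = (1/2)^(20/7) ≈ 0.1380; Cmin,ss = (1955/176)·f/(1−f) ≈ 1.778 mcg/mL.
Regimen B: f = (1/2)^(19/7) ≈ 0.1524; Cmin,ss = (823/176)·f/(1−f) ≈ 0.841 mcg/mL.
Difference ≈ 1.778 − 0.841 ≈ 0.937 mcg/mL.

0.9 mcg/mL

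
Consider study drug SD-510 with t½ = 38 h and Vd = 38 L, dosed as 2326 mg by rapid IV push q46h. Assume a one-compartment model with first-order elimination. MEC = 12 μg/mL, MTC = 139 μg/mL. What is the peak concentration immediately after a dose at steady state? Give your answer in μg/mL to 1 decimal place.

k = ln2/t½ = ln2/38 ≈ 0.018241 h⁻¹; fraction remaining f = e^(−kτ) = e^(−0.018241×46) ≈ 0.4321.
Accumulation ratio R = 1/(1 − f) ≈ 1/0.5679 ≈ 1.7609.
Single-dose peak C₀ = D/Vd = 2326/38 ≈ 61.211 μg/mL.
Steady-state peak Cmax,ss = C₀·R ≈ 61.211 × 1.7609 ≈ 107.786 μg/mL.
Peak 107.8 μg/mL vs MTC 139 μg/mL: below toxic threshold.

107.8 μg/mL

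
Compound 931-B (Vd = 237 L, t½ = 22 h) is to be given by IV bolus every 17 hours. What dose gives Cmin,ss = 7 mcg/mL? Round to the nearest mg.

1175 mg

τ/t½ = 17/22 ≈ 0.77273, so f = (1/2)^(17/22) ≈ 0.585310.
Cmin,ss = (D/Vd)·f/(1−f), so D = Cmin,ss·Vd·(1−f)/f.
D = 7 × 237 × (1−f)/f ≈ 7 × 237 × 0.70850 ≈ 1175.40 mg.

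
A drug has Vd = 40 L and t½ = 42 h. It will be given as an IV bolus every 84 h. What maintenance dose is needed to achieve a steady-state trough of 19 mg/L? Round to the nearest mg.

2280 mg

τ/t½ = 84/42 ≈ 2, so f = (1/2)^(84/42) ≈ 0.250000.
Cmin,ss = (D/Vd)·f/(1−f), so D = Cmin,ss·Vd·(1−f)/f.
D = 19 × 40 × (1−f)/f ≈ 19 × 40 × 3.00000 ≈ 2280.00 mg.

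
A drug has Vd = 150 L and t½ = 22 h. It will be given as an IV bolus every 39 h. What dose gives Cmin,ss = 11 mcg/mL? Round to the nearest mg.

τ/t½ = 39/22 ≈ 1.7727, so f = (1/2)^(39/22) ≈ 0.292655.
Cmin,ss = (D/Vd)·f/(1−f), so D = Cmin,ss·Vd·(1−f)/f.
D = 11 × 150 × (1−f)/f ≈ 11 × 150 × 2.41699 ≈ 3988.03 mg.

3988 mg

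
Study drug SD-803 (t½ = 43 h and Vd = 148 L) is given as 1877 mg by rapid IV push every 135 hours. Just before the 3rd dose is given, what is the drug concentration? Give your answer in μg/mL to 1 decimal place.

f = (1/2)^(τ/t½) = (1/2)^(135/43) ≈ 0.1135.
C₀ = D/Vd = 1877/148 ≈ 12.682 μg/mL.
Before the 3rd dose, 2 doses have been given. Superposition: Cmin = C₀·(f + f²).
≈ 12.682 × (0.1135 + 0.0129) ≈ 12.682 × 0.1264 ≈ 1.603 μg/mL.

1.6 μg/mL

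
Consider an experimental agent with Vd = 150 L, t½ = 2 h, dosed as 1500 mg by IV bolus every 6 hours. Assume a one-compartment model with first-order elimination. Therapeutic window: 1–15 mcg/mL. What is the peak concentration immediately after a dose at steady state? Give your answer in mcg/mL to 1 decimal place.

The dosing interval is 3 half-lives, so f = 2^(−3) = 0.125.
Accumulation ratio R = 1/(1 − f) = 1/0.875 = 8/7.
Single-dose peak C₀ = D/Vd = 1500/150 = 10 mcg/mL.
Steady-state peak Cmax,ss = C₀·R = 10 × 8/7 ≈ 11.429 mcg/mL.
Peak 11.4 mcg/mL vs MTC 15 mcg/mL: below toxic threshold.

11.4 mcg/mL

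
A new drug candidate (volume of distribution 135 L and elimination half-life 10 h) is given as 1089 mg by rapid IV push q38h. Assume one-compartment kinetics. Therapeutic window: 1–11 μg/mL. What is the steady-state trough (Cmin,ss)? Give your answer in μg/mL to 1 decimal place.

0.6 μg/mL

k = ln2/t½ = ln2/10 ≈ 0.069315 h⁻¹; fraction remaining f = e^(−kτ) = e^(−0.069315×38) ≈ 0.0718.
Each bolus raises the concentration by D/Vd = 1089/135 ≈ 8.067 μg/mL.
Steady-state trough Cmin,ss = C₀·f/(1−f) ≈ 8.067 × 0.0718/0.9282 ≈ 0.624 μg/mL.
Trough 0.6 μg/mL vs MEC 1 μg/mL: subtherapeutic.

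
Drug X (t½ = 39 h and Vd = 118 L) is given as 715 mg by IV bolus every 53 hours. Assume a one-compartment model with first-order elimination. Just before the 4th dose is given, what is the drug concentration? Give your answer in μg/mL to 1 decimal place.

f = (1/2)^(τ/t½) = (1/2)^(53/39) ≈ 0.3899.
C₀ = D/Vd = 715/118 ≈ 6.059 μg/mL.
Before the 4th dose, 3 doses have been given. Superposition: Cmin = C₀·(f + f² + … + f^3).
≈ 6.059 × (0.3899 + 0.1520 + 0.0593) ≈ 6.059 × 0.6012 ≈ 3.643 μg/mL.

3.6 μg/mL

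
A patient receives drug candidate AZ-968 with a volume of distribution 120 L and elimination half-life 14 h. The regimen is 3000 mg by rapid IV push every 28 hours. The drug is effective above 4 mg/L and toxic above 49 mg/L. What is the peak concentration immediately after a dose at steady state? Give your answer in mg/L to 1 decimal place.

τ = 28 h = 2 half-lives, so f = (1/2)^2 = 0.25.
At steady state, R = 1/(1 − 0.25) = 4/3.
Single-dose peak C₀ = D/Vd = 3000/120 = 25 mg/L.
Steady-state peak Cmax,ss = C₀·R = 25 × 4/3 ≈ 33.333 mg/L.
Peak 33.3 mg/L vs MTC 49 mg/L: below toxic threshold.

33.3 mg/L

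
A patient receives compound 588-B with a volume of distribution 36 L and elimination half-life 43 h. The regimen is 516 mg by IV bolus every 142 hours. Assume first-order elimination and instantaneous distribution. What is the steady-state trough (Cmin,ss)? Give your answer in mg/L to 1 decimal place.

Over one 142-h interval, 142/43 ≈ 3.3023 half-lives elapse, leaving f ≈ 0.1014 of each dose.
Each bolus raises the concentration by D/Vd = 516/36 ≈ 14.333 mg/L.
Steady-state trough Cmin,ss = C₀·f/(1−f) ≈ 14.333 × 0.1014/0.8986 ≈ 1.617 mg/L.

1.6 mg/L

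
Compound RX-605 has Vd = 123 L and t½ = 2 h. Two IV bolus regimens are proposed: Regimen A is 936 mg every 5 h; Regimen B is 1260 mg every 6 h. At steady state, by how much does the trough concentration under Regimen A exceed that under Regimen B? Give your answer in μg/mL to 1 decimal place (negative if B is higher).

0.2 μg/mL

Regimen A: f = (1/2)^(5/2) ≈ 0.1768; Cmin,ss = (936/123)·f/(1−f) ≈ 1.634 μg/mL.
Regimen B: f = (1/2)^(6/2) ≈ 0.1250; Cmin,ss = (1260/123)·f/(1−f) ≈ 1.463 μg/mL.
Difference ≈ 1.634 − 1.463 ≈ 0.171 μg/mL.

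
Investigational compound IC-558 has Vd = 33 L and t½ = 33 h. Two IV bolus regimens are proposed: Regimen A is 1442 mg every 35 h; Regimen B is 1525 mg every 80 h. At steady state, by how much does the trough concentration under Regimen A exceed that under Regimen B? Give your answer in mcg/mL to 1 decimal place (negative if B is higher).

Regimen A: f = (1/2)^(35/33) ≈ 0.4794; Cmin,ss = (1442/33)·f/(1−f) ≈ 40.239 mcg/mL.
Regimen B: f = (1/2)^(80/33) ≈ 0.1863; Cmin,ss = (1525/33)·f/(1−f) ≈ 10.580 mcg/mL.
Difference ≈ 40.239 − 10.580 ≈ 29.659 mcg/mL.

29.7 mcg/mL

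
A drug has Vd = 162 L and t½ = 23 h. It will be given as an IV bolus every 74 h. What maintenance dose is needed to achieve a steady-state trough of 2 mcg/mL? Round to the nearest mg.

τ/t½ = 74/23 ≈ 3.2174, so f = (1/2)^(74/23) ≈ 0.107515.
Cmin,ss = (D/Vd)·f/(1−f), so D = Cmin,ss·Vd·(1−f)/f.
D = 2 × 162 × (1−f)/f ≈ 2 × 162 × 8.30103 ≈ 2689.53 mg.

2690 mg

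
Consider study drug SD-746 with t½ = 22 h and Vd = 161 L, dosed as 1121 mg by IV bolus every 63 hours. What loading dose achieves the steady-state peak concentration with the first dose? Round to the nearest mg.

f = (1/2)^(63/22) ≈ 0.137391; accumulation ratio R = 1/(1−f) ≈ 1.15927.
Loading dose to hit Cmax,ss on first dose: D_load = D_maint·R ≈ 1121 × 1.15927 ≈ 1299.54 mg.

1300 mg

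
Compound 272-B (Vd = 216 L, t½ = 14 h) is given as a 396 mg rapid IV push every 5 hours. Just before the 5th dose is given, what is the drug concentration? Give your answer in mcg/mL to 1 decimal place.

4.1 mcg/mL

f = (1/2)^(τ/t½) = (1/2)^(5/14) ≈ 0.7807.
C₀ = D/Vd = 396/216 ≈ 1.833 mcg/mL.
Before the 5th dose, 4 doses have been given. Superposition: Cmin = C₀·(f + f² + … + f^4).
≈ 1.833 × (0.7807 + 0.6095 + 0.4758 + 0.3715) ≈ 1.833 × 2.2375 ≈ 4.101 mcg/mL.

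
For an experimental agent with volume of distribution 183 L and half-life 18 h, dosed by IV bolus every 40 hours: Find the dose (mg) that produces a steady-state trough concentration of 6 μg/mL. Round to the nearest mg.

4025 mg

τ/t½ = 40/18 ≈ 2.2222, so f = (1/2)^(40/18) ≈ 0.214311.
Cmin,ss = (D/Vd)·f/(1−f), so D = Cmin,ss·Vd·(1−f)/f.
D = 6 × 183 × (1−f)/f ≈ 6 × 183 × 3.66612 ≈ 4025.40 mg.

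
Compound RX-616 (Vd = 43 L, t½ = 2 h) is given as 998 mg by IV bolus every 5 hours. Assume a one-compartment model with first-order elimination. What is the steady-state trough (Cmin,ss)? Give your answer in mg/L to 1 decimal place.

k = ln2/t½ = ln2/2 ≈ 0.346574 h⁻¹; fraction remaining f = e^(−kτ) = e^(−0.346574×5) ≈ 0.1768.
Accumulation ratio R = 1/(1 − f) ≈ 1/0.8232 ≈ 1.2148.
Single-dose peak C₀ = D/Vd = 998/43 ≈ 23.209 mg/L.
Steady-state peak Cmax,ss = C₀·R ≈ 23.209 × 1.2148 ≈ 28.194 mg/L.
Steady-state trough Cmin,ss = Cmax,ss·f ≈ 28.194 × 0.1768 ≈ 4.985 mg/L.

5.0 mg/L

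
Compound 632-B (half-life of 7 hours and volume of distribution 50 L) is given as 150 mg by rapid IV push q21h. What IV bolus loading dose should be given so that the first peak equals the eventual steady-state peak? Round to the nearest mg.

f = (1/2)^(21/7) ≈ 0.125000; accumulation ratio R = 1/(1−f) ≈ 1.14286.
Loading dose to hit Cmax,ss on first dose: D_load = D_maint·R ≈ 150 × 1.14286 ≈ 171.43 mg.

171 mg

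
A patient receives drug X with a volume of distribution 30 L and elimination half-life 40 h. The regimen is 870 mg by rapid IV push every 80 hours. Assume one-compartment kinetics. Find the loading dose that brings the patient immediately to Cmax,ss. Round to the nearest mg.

1160 mg

f = (1/2)^(80/40) ≈ 0.250000; accumulation ratio R = 1/(1−f) ≈ 1.33333.
Loading dose to hit Cmax,ss on first dose: D_load = D_maint·R ≈ 870 × 1.33333 ≈ 1160.00 mg.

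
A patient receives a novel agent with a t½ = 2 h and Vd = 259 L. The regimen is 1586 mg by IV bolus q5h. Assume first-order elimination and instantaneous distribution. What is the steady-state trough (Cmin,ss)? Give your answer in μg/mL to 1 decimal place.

1.3 μg/mL

Over one 5-h interval, 5/2 ≈ 2.5 half-lives elapse, leaving f ≈ 0.1768 of each dose.
At steady state, accumulation factor R = 1/(1 − e^(−kτ)) ≈ 1.2148.
Each bolus raises the concentration by D/Vd = 1586/259 ≈ 6.124 μg/mL.
Steady-state peak Cmax,ss = C₀·R ≈ 6.124 × 1.2148 ≈ 7.439 μg/mL.
One interval later, Cmin,ss = Cmax,ss·e^(−kτ) ≈ 7.439 × 0.1768 ≈ 1.315 μg/mL.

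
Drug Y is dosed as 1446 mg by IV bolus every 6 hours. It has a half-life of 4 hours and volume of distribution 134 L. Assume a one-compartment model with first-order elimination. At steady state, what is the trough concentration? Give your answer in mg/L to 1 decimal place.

5.9 mg/L

τ/t½ = 6/4 ≈ 1.5, so fraction remaining f = (1/2)^(6/4) ≈ 0.3536.
At steady state, accumulation factor R = 1/(1 − e^(−kτ)) ≈ 1.5470.
Single-dose peak C₀ = D/Vd = 1446/134 ≈ 10.791 mg/L.
Cmax,ss = C₀/(1 − f) ≈ 10.791/0.6464 ≈ 16.694 mg/L.
One interval later, Cmin,ss = Cmax,ss·e^(−kτ) ≈ 16.694 × 0.3536 ≈ 5.903 mg/L.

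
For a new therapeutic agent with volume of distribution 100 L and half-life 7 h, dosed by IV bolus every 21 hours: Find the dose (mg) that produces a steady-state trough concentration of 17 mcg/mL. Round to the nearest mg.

11900 mg

τ/t½ = 21/7 ≈ 3, so f = (1/2)^(21/7) ≈ 0.125000.
Cmin,ss = (D/Vd)·f/(1−f), so D = Cmin,ss·Vd·(1−f)/f.
D = 17 × 100 × (1−f)/f ≈ 17 × 100 × 7.00000 ≈ 11900.00 mg.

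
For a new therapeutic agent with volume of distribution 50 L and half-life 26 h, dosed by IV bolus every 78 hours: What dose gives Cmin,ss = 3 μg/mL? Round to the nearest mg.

1050 mg

τ/t½ = 78/26 ≈ 3, so f = (1/2)^(78/26) ≈ 0.125000.
Cmin,ss = (D/Vd)·f/(1−f), so D = Cmin,ss·Vd·(1−f)/f.
D = 3 × 50 × (1−f)/f ≈ 3 × 50 × 7.00000 ≈ 1050.00 mg.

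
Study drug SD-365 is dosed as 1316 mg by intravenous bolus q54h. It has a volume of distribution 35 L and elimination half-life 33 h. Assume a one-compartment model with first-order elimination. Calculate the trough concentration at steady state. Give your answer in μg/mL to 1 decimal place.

τ/t½ = 54/33 ≈ 1.6364, so fraction remaining f = (1/2)^(54/33) ≈ 0.3217.
Single-dose peak C₀ = D/Vd = 1316/35 ≈ 37.600 μg/mL.
Steady-state trough Cmin,ss = C₀·f/(1−f) ≈ 37.600 × 0.3217/0.6783 ≈ 17.833 μg/mL.

17.8 μg/mL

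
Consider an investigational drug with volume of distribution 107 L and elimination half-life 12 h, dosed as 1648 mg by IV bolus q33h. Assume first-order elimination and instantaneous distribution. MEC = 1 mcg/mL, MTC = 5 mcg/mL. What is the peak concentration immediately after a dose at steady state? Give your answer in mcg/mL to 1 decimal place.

τ/t½ = 33/12 ≈ 2.75, so fraction remaining f = (1/2)^(33/12) ≈ 0.1487.
At steady state, accumulation factor R = 1/(1 − e^(−kτ)) ≈ 1.1747.
Single-dose peak C₀ = D/Vd = 1648/107 ≈ 15.402 mcg/mL.
Cmax,ss = C₀/(1 − f) ≈ 15.402/0.8513 ≈ 18.092 mcg/mL.
Peak 18.1 mcg/mL vs MTC 5 mcg/mL: exceeds toxic threshold.

18.1 mcg/mL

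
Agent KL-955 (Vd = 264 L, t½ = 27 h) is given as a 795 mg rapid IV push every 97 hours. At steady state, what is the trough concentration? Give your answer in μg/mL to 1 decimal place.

k = ln2/t½ = ln2/27 ≈ 0.025672 h⁻¹; fraction remaining f = e^(−kτ) = e^(−0.025672×97) ≈ 0.0829.
Single-dose peak C₀ = D/Vd = 795/264 ≈ 3.011 μg/mL.
Steady-state trough Cmin,ss = C₀·f/(1−f) ≈ 3.011 × 0.0829/0.9171 ≈ 0.272 μg/mL.

0.3 μg/mL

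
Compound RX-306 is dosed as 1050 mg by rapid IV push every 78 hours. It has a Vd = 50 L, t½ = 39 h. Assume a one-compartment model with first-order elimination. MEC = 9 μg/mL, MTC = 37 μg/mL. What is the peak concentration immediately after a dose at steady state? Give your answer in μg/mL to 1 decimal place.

28.0 μg/mL

The dosing interval is 2 half-lives, so f = 2^(−2) = 0.25.
At steady state, R = 1/(1 − 0.25) = 4/3.
Single-dose peak C₀ = D/Vd = 1050/50 = 21 μg/mL.
Steady-state peak Cmax,ss = C₀·R = 21 × 4/3 ≈ 28.000 μg/mL.
Peak 28.0 μg/mL vs MTC 37 μg/mL: below toxic threshold.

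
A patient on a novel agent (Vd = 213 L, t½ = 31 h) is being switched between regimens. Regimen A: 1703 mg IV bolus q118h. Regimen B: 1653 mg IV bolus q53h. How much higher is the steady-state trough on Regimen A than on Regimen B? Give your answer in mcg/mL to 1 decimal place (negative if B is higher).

Regimen A: f = (1/2)^(118/31) ≈ 0.0715; Cmin,ss = (1703/213)·f/(1−f) ≈ 0.616 mcg/mL.
Regimen B: f = (1/2)^(53/31) ≈ 0.3057; Cmin,ss = (1653/213)·f/(1−f) ≈ 3.417 mcg/mL.
Difference ≈ 0.616 − 3.417 ≈ -2.801 mcg/mL.

-2.8 mcg/mL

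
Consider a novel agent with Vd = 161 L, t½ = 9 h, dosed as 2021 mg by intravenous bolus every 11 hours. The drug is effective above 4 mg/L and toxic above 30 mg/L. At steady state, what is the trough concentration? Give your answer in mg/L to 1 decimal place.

τ/t½ = 11/9 ≈ 1.2222, so fraction remaining f = (1/2)^(11/9) ≈ 0.4286.
Single-dose peak C₀ = D/Vd = 2021/161 ≈ 12.553 mg/L.
Steady-state trough Cmin,ss = C₀·f/(1−f) ≈ 12.553 × 0.4286/0.5714 ≈ 9.416 mg/L.
Trough 9.4 mg/L vs MEC 4 mg/L: adequate.

9.4 mg/L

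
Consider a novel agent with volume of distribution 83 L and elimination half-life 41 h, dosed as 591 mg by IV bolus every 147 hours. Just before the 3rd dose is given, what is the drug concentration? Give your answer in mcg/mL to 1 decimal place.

0.6 mcg/mL

f = (1/2)^(τ/t½) = (1/2)^(147/41) ≈ 0.0833.
C₀ = D/Vd = 591/83 ≈ 7.120 mcg/mL.
Before the 3rd dose, 2 doses have been given. Superposition: Cmin = C₀·(f + f²).
≈ 7.120 × (0.0833 + 0.0069) ≈ 7.120 × 0.0902 ≈ 0.642 mcg/mL.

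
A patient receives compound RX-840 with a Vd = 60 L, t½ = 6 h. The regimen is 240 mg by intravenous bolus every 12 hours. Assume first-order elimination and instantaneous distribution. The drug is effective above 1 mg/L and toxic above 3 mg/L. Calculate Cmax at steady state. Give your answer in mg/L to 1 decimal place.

The dosing interval is 2 half-lives, so f = 2^(−2) = 0.25.
Accumulation ratio R = 1/(1 − f) = 1/0.75 = 4/3.
Single-dose peak C₀ = D/Vd = 240/60 = 4 mg/L.
Steady-state peak Cmax,ss = C₀·R = 4 × 4/3 ≈ 5.333 mg/L.
Peak 5.3 mg/L vs MTC 3 mg/L: exceeds toxic threshold.

5.3 mg/L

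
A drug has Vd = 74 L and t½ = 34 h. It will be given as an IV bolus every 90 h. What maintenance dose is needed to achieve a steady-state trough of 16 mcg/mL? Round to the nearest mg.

6232 mg

τ/t½ = 90/34 ≈ 2.6471, so f = (1/2)^(90/34) ≈ 0.159645.
Cmin,ss = (D/Vd)·f/(1−f), so D = Cmin,ss·Vd·(1−f)/f.
D = 16 × 74 × (1−f)/f ≈ 16 × 74 × 5.26390 ≈ 6232.46 mg.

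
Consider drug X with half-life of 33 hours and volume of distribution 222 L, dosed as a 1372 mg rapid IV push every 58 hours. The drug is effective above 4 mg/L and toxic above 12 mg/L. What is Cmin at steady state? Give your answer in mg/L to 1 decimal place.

Over one 58-h interval, 58/33 ≈ 1.7576 half-lives elapse, leaving f ≈ 0.2957 of each dose.
At steady state, accumulation factor R = 1/(1 − e^(−kτ)) ≈ 1.4198.
Single-dose peak C₀ = D/Vd = 1372/222 ≈ 6.180 mg/L.
Steady-state peak Cmax,ss = C₀·R ≈ 6.180 × 1.4198 ≈ 8.774 mg/L.
One interval later, Cmin,ss = Cmax,ss·e^(−kτ) ≈ 8.774 × 0.2957 ≈ 2.594 mg/L.
Trough 2.6 mg/L vs MEC 4 mg/L: subtherapeutic.

2.6 mg/L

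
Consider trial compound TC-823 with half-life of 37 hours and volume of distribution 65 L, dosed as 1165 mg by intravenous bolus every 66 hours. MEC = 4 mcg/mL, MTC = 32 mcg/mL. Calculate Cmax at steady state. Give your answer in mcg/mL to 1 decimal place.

τ/t½ = 66/37 ≈ 1.7838, so fraction remaining f = (1/2)^(66/37) ≈ 0.2904.
At steady state, accumulation factor R = 1/(1 − e^(−kτ)) ≈ 1.4092.
Each bolus raises the concentration by D/Vd = 1165/65 ≈ 17.923 mcg/mL.
Steady-state peak Cmax,ss = C₀·R ≈ 17.923 × 1.4092 ≈ 25.257 mcg/mL.
Peak 25.3 mcg/mL vs MTC 32 mcg/mL: below toxic threshold.

25.3 mcg/mL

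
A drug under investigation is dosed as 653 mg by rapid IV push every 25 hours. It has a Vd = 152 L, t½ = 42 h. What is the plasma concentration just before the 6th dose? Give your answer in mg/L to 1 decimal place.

f = (1/2)^(τ/t½) = (1/2)^(25/42) ≈ 0.6619.
C₀ = D/Vd = 653/152 ≈ 4.296 mg/L.
Before the 6th dose, 5 doses have been given. Superposition: Cmin = C₀·(f + f² + … + f^5).
≈ 4.296 × (0.6619 + 0.4381 + 0.2900 + 0.1919 + 0.1270) ≈ 4.296 × 1.7089 ≈ 7.341 mg/L.

7.3 mg/L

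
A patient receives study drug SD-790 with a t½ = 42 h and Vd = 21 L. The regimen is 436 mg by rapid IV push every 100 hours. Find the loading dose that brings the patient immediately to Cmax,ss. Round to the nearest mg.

f = (1/2)^(100/42) ≈ 0.191983; accumulation ratio R = 1/(1−f) ≈ 1.23760.
Loading dose to hit Cmax,ss on first dose: D_load = D_maint·R ≈ 436 × 1.23760 ≈ 539.59 mg.

540 mg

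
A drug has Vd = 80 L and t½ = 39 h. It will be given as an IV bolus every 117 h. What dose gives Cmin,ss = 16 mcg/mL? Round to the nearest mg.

τ/t½ = 117/39 ≈ 3, so f = (1/2)^(117/39) ≈ 0.125000.
Cmin,ss = (D/Vd)·f/(1−f), so D = Cmin,ss·Vd·(1−f)/f.
D = 16 × 80 × (1−f)/f ≈ 16 × 80 × 7.00000 ≈ 8960.00 mg.

8960 mg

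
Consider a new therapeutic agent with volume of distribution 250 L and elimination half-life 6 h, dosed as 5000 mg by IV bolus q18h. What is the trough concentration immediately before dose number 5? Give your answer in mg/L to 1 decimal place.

f = (1/2)^(τ/t½) = (1/2)^(18/6) ≈ 0.1250.
C₀ = D/Vd = 5000/250 ≈ 20.000 mg/L.
Before the 5th dose, 4 doses have been given. Superposition: Cmin = C₀·(f + f² + … + f^4).
≈ 20.000 × (0.1250 + 0.0156 + 0.0020 + 0.0002) ≈ 20.000 × 0.1428 ≈ 2.856 mg/L.

2.9 mg/L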